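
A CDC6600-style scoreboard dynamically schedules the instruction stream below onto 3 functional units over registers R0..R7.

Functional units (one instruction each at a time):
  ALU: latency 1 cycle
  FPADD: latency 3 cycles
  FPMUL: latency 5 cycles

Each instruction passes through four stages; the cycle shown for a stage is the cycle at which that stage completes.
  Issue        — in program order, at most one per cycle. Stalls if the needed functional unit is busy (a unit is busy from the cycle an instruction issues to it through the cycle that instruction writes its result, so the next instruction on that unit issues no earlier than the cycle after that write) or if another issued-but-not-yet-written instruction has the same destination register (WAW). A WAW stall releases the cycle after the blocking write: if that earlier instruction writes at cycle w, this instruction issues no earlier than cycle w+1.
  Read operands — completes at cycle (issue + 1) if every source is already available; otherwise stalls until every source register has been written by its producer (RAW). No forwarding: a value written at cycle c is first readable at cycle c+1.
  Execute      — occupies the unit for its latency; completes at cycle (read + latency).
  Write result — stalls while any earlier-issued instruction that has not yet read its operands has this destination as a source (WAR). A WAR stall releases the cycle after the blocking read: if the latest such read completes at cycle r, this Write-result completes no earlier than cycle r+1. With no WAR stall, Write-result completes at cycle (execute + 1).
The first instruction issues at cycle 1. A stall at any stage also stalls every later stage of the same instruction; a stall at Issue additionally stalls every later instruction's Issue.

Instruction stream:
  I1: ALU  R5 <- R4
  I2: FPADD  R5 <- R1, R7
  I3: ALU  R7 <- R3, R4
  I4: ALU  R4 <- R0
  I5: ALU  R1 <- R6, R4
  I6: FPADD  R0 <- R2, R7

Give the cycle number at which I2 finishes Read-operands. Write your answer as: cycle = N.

t=1  I1→ALU
t=2  I1 RO
t=3  I1 EX
t=4  I1 WR R5
t=5  I2→FPADD
t=6  I2 RO | I3→ALU
t=7  I3 RO
t=8  I3 EX
t=9  I2 EX | I3 WR R7
t=10  I2 WR R5 | I4→ALU
t=11  I4 RO
t=12  I4 EX
t=13  I4 WR R4
t=14  I5→ALU
t=15  I5 RO | I6→FPADD
t=16  I5 EX | I6 RO
t=17  I5 WR R1
t=19  I6 EX
t=20  I6 WR R0

cycle = 6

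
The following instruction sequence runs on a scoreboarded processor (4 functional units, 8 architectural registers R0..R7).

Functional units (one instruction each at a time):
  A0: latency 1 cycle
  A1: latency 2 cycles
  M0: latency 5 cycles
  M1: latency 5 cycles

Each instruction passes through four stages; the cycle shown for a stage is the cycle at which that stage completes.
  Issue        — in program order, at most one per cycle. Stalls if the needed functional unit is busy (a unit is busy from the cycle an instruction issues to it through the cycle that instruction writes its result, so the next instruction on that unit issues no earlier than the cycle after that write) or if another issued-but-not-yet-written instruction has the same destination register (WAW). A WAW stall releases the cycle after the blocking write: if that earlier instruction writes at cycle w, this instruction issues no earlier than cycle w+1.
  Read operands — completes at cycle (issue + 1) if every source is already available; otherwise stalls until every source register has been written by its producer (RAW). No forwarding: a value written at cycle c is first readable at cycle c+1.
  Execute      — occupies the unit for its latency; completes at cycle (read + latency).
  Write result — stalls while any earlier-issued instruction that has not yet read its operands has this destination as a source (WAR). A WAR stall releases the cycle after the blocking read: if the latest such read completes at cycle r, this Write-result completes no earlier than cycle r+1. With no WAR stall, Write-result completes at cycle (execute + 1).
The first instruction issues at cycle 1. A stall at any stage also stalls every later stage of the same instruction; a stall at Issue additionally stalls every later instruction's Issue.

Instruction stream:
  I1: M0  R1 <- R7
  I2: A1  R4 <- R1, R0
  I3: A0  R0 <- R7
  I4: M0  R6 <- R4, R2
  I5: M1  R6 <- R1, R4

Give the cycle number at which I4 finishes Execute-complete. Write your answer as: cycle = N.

[1] I1→M0
[2] I1 RO | I2→A1
[3] I3→A0
[4] I3 RO
[5] I3 EX
[7] I1 EX
[8] I1 WR R1
[9] I2 RO | I4→M0
[10] I3 WR R0
[11] I2 EX
[12] I2 WR R4
[13] I4 RO
[18] I4 EX
[19] I4 WR R6
[20] I5→M1
[21] I5 RO
[26] I5 EX
[27] I5 WR R6

cycle = 18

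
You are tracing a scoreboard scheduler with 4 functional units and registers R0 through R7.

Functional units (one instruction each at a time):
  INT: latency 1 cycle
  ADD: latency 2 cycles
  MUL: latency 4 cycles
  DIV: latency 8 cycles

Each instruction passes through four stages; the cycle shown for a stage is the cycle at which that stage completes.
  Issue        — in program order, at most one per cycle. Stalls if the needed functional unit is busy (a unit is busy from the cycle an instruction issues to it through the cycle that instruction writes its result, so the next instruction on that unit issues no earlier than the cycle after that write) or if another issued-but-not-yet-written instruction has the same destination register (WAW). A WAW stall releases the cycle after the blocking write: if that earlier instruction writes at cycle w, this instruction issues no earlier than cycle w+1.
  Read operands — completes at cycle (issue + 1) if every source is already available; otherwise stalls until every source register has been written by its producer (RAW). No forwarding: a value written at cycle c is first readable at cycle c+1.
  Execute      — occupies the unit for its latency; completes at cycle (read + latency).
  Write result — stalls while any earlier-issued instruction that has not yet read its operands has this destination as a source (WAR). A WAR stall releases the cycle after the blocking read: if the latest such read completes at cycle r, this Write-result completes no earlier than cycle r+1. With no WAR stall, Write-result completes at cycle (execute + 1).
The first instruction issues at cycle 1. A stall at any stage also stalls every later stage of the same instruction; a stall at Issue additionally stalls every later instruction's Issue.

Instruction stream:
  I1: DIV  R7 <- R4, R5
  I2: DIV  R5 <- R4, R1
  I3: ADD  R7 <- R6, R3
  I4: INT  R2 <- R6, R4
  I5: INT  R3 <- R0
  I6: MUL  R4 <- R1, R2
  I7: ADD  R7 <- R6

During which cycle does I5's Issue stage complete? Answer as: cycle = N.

cycle = 18

t=1  I1→DIV
t=2  I1 RO
t=10  I1 EX
t=11  I1 WR R7
t=12  I2→DIV
t=13  I2 RO · I3→ADD
t=14  I3 RO · I4→INT
t=15  I4 RO
t=16  I3 EX · I4 EX
t=17  I3 WR R7 · I4 WR R2
t=18  I5→INT
t=19  I5 RO · I6→MUL
t=20  I5 EX · I6 RO · I7→ADD
t=21  I2 EX · I5 WR R3 · I7 RO
t=22  I2 WR R5
t=23  I7 EX
t=24  I6 EX · I7 WR R7
t=25  I6 WR R4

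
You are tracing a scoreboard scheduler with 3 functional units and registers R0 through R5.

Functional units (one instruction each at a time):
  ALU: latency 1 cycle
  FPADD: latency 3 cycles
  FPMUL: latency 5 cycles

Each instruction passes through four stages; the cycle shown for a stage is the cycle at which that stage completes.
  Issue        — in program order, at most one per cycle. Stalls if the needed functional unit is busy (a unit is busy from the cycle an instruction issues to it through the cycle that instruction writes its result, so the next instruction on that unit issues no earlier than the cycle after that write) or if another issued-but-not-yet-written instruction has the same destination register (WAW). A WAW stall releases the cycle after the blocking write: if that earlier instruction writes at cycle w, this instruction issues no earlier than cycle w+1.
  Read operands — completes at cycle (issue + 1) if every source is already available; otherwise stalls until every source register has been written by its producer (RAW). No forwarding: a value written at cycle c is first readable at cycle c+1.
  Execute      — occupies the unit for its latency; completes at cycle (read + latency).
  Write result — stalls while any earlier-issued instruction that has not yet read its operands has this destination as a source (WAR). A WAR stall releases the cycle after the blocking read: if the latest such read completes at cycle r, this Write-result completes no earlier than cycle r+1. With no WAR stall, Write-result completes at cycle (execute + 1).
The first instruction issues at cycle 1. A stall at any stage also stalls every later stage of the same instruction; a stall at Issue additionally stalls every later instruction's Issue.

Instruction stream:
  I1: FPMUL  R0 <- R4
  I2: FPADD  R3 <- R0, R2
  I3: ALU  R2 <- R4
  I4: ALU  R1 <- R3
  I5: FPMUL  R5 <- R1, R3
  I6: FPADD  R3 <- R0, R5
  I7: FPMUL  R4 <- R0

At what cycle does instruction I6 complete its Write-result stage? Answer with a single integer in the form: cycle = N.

[1] I1→FPMUL
[2] I1 RO; I2→FPADD
[3] I3→ALU
[4] I3 RO
[5] I3 EX
[7] I1 EX
[8] I1 WR R0
[9] I2 RO
[10] I3 WR R2
[11] I4→ALU
[12] I2 EX; I5→FPMUL
[13] I2 WR R3
[14] I4 RO; I6→FPADD
[15] I4 EX
[16] I4 WR R1
[17] I5 RO
[22] I5 EX
[23] I5 WR R5
[24] I6 RO; I7→FPMUL
[25] I7 RO
[27] I6 EX
[28] I6 WR R3
[30] I7 EX
[31] I7 WR R4

cycle = 28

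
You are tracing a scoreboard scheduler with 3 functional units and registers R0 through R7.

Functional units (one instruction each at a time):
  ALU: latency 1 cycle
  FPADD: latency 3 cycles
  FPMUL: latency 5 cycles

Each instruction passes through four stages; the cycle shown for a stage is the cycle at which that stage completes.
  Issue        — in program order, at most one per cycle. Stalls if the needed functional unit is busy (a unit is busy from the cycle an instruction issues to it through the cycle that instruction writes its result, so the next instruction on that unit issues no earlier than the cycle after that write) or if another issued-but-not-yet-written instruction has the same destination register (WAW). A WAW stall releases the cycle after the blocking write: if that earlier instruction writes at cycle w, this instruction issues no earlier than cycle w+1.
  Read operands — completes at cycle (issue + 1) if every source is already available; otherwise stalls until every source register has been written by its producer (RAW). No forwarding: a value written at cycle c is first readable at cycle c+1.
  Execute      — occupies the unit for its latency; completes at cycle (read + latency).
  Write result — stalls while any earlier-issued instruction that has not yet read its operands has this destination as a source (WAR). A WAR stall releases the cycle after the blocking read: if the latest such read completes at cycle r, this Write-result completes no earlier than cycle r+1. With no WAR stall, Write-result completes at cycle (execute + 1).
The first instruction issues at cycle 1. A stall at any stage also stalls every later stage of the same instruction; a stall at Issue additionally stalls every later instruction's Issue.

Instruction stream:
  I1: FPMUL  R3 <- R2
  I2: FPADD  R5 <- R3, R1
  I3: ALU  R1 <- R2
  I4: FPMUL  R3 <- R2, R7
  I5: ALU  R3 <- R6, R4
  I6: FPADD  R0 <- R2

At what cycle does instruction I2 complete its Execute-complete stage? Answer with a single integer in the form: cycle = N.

cycle = 12

[1] I1 dispatched to FPMUL
[2] I1 operands ready | I2 dispatched to FPADD
[3] I3 dispatched to ALU
[4] I3 operands ready
[5] I3 complete
[7] I1 complete
[8] R3←I1
[9] I2 operands ready | I4 dispatched to FPMUL
[10] R1←I3 | I4 operands ready
[12] I2 complete
[13] R5←I2
[15] I4 complete
[16] R3←I4
[17] I5 dispatched to ALU
[18] I5 operands ready | I6 dispatched to FPADD
[19] I5 complete | I6 operands ready
[20] R3←I5
[22] I6 complete
[23] R0←I6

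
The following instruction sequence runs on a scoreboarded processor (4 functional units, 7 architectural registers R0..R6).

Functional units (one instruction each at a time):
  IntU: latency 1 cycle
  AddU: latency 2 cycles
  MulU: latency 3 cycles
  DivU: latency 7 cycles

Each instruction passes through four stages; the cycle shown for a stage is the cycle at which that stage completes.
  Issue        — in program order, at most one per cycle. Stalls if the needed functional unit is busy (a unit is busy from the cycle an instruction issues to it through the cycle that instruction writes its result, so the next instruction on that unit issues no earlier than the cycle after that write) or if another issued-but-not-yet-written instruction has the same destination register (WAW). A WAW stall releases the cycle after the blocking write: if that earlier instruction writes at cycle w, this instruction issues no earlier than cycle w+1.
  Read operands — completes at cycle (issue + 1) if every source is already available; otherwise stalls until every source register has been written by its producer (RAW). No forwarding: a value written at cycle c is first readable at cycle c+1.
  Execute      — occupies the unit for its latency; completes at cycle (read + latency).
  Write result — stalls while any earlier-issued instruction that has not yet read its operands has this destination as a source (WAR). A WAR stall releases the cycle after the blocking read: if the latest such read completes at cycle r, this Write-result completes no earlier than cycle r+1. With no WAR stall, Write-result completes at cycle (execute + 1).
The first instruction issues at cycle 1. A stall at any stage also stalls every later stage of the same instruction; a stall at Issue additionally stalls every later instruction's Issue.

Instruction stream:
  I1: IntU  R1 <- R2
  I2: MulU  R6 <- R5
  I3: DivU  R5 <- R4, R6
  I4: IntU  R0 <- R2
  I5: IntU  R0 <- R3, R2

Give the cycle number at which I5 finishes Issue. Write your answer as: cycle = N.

cycle 1: I1 issues→IntU
cycle 2: I1 reads | I2 issues→MulU
cycle 3: I1 exec-done | I2 reads | I3 issues→DivU
cycle 4: I1 writes R1
cycle 5: I4 issues→IntU
cycle 6: I2 exec-done | I4 reads
cycle 7: I2 writes R6 | I4 exec-done
cycle 8: I3 reads | I4 writes R0
cycle 9: I5 issues→IntU
cycle 10: I5 reads
cycle 11: I5 exec-done
cycle 12: I5 writes R0
cycle 15: I3 exec-done
cycle 16: I3 writes R5

cycle = 9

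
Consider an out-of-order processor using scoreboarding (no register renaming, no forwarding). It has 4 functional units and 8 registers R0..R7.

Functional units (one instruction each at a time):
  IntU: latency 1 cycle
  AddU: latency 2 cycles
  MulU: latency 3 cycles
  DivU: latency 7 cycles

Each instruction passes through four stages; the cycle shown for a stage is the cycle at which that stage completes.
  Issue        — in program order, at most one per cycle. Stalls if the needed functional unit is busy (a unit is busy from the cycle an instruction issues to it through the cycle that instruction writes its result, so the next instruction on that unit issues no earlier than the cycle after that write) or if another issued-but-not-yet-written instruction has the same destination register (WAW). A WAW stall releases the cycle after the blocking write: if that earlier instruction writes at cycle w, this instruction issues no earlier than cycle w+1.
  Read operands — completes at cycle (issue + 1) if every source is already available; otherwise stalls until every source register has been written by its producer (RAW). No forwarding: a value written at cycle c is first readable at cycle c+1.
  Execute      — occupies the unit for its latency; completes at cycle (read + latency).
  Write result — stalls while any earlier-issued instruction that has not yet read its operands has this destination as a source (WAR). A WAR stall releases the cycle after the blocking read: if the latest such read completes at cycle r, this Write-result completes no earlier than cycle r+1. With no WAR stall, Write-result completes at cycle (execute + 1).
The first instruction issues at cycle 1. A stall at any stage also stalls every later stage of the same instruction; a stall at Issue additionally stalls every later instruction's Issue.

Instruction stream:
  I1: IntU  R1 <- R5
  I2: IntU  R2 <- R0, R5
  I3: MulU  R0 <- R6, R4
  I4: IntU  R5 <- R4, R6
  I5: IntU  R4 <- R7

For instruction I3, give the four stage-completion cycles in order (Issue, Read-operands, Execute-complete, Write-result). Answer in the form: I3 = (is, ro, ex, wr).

t=1  I1 issues→IntU
t=2  I1 reads
t=3  I1 exec-done
t=4  I1 writes R1
t=5  I2 issues→IntU
t=6  I2 reads | I3 issues→MulU
t=7  I2 exec-done | I3 reads
t=8  I2 writes R2
t=9  I4 issues→IntU
t=10  I3 exec-done | I4 reads
t=11  I3 writes R0 | I4 exec-done
t=12  I4 writes R5
t=13  I5 issues→IntU
t=14  I5 reads
t=15  I5 exec-done
t=16  I5 writes R4

I3 = (6, 7, 10, 11)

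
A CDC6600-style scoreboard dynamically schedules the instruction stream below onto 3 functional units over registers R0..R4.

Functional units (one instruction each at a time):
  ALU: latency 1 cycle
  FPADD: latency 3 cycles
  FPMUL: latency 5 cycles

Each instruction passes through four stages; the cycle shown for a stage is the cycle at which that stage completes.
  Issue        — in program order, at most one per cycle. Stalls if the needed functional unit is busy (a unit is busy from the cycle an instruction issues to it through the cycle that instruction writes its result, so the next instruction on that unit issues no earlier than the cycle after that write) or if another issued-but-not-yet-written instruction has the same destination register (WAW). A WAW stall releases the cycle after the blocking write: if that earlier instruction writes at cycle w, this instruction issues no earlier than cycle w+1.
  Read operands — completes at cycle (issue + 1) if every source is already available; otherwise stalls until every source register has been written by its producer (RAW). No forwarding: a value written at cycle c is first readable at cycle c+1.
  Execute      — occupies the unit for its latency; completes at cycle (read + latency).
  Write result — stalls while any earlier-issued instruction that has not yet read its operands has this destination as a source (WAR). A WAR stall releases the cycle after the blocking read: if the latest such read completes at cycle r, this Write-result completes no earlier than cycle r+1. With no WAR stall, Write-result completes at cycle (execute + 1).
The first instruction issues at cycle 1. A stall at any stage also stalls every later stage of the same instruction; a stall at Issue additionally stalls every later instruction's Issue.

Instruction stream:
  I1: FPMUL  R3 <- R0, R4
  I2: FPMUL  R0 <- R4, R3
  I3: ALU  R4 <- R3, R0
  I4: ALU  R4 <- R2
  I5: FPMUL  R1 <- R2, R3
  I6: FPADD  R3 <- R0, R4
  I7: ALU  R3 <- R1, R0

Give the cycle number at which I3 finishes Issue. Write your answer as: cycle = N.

cycle = 10

t=1  issue I1 (FPMUL)
t=2  I1 read-ops
t=7  I1 finished on FPMUL
t=8  I1→R3
t=9  issue I2 (FPMUL)
t=10  I2 read-ops · issue I3 (ALU)
t=15  I2 finished on FPMUL
t=16  I2→R0
t=17  I3 read-ops
t=18  I3 finished on ALU
t=19  I3→R4
t=20  issue I4 (ALU)
t=21  I4 read-ops · issue I5 (FPMUL)
t=22  I4 finished on ALU · I5 read-ops · issue I6 (FPADD)
t=23  I4→R4
t=24  I6 read-ops
t=27  I5 finished on FPMUL · I6 finished on FPADD
t=28  I5→R1 · I6→R3
t=29  issue I7 (ALU)
t=30  I7 read-ops
t=31  I7 finished on ALU
t=32  I7→R3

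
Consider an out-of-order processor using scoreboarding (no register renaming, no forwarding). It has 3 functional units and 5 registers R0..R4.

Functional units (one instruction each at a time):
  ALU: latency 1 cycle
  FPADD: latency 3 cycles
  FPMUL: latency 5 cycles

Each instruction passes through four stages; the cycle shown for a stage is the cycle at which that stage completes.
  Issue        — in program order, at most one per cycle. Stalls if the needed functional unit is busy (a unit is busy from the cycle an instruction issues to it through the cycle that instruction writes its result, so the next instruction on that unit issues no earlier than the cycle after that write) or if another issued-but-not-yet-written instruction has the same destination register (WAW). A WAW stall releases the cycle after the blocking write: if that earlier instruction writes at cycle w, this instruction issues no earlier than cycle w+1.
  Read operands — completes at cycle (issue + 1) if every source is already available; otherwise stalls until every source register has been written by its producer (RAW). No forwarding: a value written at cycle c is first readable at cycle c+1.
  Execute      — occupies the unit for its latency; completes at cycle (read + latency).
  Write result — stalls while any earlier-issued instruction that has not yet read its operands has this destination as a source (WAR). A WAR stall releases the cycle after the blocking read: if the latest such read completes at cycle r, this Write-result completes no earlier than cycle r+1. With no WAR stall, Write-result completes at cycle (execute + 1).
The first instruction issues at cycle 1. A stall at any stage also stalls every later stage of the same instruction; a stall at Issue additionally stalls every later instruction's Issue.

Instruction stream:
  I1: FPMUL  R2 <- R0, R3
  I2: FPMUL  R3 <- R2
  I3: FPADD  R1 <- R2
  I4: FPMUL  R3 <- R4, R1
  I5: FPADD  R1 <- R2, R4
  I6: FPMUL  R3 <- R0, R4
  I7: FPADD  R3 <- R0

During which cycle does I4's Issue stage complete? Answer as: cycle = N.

cycle = 17

I1 -> (1, 2, 7, 8)
I2 -> (9, 10, 15, 16)  // struct: FPMUL busy until I1 writes@8
I3 -> (10, 11, 14, 15)
I4 -> (17, 18, 23, 24)  // struct: FPMUL busy until I2 writes@16
I5 -> (18, 19, 22, 23)
I6 -> (25, 26, 31, 32)  // struct: FPMUL busy until I4 writes@24
I7 -> (33, 34, 37, 38)  // WAW R3: wait I6 write@32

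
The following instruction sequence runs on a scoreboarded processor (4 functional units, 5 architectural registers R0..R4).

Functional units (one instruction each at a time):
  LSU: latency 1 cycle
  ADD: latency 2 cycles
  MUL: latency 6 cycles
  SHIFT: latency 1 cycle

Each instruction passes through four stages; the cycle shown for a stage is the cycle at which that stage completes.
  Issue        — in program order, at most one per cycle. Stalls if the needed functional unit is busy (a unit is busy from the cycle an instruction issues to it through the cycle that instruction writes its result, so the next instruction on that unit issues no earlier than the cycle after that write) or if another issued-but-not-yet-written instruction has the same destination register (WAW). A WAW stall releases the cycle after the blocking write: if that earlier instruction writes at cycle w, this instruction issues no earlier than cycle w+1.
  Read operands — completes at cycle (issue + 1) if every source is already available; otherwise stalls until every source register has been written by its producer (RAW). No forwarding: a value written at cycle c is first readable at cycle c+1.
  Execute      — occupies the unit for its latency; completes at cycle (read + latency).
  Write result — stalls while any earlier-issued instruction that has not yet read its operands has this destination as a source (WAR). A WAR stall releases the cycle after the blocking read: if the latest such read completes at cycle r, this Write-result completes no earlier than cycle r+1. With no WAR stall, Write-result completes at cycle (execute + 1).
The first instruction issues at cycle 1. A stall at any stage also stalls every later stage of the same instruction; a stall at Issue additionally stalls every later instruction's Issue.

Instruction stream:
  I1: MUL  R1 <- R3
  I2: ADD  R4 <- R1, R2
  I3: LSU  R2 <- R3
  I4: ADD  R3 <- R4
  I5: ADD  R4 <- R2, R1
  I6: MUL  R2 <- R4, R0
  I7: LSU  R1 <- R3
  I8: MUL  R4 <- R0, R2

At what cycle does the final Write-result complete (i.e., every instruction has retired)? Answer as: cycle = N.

cycle = 40

t=1  I1→MUL
t=2  I1 RO · I2→ADD
t=3  I3→LSU
t=4  I3 RO
t=5  I3 EX
t=8  I1 EX
t=9  I1 WR R1
t=10  I2 RO
t=11  I3 WR R2
t=12  I2 EX
t=13  I2 WR R4
t=14  I4→ADD
t=15  I4 RO
t=17  I4 EX
t=18  I4 WR R3
t=19  I5→ADD
t=20  I5 RO · I6→MUL
t=21  I7→LSU
t=22  I5 EX · I7 RO
t=23  I5 WR R4 · I7 EX
t=24  I6 RO · I7 WR R1
t=30  I6 EX
t=31  I6 WR R2
t=32  I8→MUL
t=33  I8 RO
t=39  I8 EX
t=40  I8 WR R4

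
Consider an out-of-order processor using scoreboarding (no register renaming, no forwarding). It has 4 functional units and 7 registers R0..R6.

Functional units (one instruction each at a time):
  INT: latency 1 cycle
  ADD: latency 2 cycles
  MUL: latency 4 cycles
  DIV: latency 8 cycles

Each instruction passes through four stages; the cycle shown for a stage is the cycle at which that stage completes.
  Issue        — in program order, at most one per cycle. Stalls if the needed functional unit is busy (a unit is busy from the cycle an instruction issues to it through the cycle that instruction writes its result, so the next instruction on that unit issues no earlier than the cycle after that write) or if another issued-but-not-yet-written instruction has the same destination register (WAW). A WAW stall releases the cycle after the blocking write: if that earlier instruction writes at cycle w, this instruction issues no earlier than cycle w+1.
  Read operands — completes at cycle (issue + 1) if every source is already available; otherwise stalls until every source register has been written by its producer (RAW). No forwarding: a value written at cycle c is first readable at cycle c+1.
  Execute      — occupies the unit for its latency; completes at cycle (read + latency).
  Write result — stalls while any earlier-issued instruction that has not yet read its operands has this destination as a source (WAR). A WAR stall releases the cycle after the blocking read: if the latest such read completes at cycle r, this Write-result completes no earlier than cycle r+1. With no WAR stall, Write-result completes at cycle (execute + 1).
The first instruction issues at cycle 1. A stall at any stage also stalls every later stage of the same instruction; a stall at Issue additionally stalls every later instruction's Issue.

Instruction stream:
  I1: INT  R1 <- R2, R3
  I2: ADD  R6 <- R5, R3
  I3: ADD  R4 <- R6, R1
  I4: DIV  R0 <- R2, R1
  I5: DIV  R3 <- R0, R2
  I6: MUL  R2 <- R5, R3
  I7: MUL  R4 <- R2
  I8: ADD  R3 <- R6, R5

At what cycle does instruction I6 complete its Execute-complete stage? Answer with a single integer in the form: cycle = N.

  I1 | 1 | 2 | 3 | 4
  I2 | 2 | 3 | 5 | 6
  I3 | 7 | 8 | 10 | 11   struct: ADD busy until I2 writes@6
  I4 | 8 | 9 | 17 | 18
  I5 | 19 | 20 | 28 | 29   struct: DIV busy until I4 writes@18
  I6 | 20 | 30 | 34 | 35   RAW R3: wait I5 write@29
  I7 | 36 | 37 | 41 | 42   struct: MUL busy until I6 writes@35
  I8 | 37 | 38 | 40 | 41

cycle = 34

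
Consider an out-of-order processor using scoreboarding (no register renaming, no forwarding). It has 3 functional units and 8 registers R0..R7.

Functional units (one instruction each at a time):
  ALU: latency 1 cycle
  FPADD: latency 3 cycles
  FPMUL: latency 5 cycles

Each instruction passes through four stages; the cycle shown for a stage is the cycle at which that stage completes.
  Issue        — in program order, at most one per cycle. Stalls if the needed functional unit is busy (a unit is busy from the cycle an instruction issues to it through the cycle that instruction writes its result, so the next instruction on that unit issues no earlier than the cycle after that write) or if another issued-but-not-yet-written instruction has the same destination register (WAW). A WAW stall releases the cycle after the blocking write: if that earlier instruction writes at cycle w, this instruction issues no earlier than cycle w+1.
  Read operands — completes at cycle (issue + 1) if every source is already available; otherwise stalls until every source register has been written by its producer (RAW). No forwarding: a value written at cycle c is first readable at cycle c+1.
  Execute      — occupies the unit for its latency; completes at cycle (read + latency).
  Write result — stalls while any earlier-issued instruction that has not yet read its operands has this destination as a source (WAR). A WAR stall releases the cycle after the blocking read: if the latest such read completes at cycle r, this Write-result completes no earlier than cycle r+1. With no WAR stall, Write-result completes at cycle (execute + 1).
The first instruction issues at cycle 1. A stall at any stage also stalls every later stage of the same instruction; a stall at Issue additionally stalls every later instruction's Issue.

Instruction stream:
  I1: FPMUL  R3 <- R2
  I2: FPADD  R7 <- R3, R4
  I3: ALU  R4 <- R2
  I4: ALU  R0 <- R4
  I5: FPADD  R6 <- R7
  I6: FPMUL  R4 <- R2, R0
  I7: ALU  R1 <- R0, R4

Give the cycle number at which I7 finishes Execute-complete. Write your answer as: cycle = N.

c1: I1→FPMUL
c2: I1 RO, I2→FPADD
c3: I3→ALU
c4: I3 RO
c5: I3 EX
c7: I1 EX
c8: I1 WR R3
c9: I2 RO
c10: I3 WR R4
c11: I4→ALU
c12: I2 EX, I4 RO
c13: I2 WR R7, I4 EX
c14: I4 WR R0, I5→FPADD
c15: I5 RO, I6→FPMUL
c16: I6 RO, I7→ALU
c18: I5 EX
c19: I5 WR R6
c21: I6 EX
c22: I6 WR R4
c23: I7 RO
c24: I7 EX
c25: I7 WR R1

cycle = 24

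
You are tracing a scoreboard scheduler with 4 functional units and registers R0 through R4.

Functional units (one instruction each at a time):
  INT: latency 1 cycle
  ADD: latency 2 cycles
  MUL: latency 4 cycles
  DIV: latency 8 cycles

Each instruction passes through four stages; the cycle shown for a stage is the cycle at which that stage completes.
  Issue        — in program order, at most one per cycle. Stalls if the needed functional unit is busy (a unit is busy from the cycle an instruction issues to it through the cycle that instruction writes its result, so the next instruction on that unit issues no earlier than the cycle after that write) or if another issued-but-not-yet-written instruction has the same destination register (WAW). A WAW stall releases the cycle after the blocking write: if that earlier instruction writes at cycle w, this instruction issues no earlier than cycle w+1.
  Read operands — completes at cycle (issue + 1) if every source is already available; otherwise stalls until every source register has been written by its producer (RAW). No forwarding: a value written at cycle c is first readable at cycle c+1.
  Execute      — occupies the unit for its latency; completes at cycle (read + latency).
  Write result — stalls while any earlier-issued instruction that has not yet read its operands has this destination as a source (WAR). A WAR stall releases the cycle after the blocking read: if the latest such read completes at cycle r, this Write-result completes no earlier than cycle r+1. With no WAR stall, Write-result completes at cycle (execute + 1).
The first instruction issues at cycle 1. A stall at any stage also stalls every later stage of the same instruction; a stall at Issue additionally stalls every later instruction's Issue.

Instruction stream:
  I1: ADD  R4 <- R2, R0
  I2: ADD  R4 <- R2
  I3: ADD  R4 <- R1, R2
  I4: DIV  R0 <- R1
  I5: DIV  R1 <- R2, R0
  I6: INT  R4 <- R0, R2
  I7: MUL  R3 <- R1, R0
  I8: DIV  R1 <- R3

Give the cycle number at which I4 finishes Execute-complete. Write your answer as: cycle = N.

cycle = 21

c1: I1 issues→ADD
c2: I1 reads
c4: I1 exec-done
c5: I1 writes R4
c6: I2 issues→ADD
c7: I2 reads
c9: I2 exec-done
c10: I2 writes R4
c11: I3 issues→ADD
c12: I3 reads | I4 issues→DIV
c13: I4 reads
c14: I3 exec-done
c15: I3 writes R4
c21: I4 exec-done
c22: I4 writes R0
c23: I5 issues→DIV
c24: I5 reads | I6 issues→INT
c25: I6 reads | I7 issues→MUL
c26: I6 exec-done
c27: I6 writes R4
c32: I5 exec-done
c33: I5 writes R1
c34: I7 reads | I8 issues→DIV
c38: I7 exec-done
c39: I7 writes R3
c40: I8 reads
c48: I8 exec-done
c49: I8 writes R1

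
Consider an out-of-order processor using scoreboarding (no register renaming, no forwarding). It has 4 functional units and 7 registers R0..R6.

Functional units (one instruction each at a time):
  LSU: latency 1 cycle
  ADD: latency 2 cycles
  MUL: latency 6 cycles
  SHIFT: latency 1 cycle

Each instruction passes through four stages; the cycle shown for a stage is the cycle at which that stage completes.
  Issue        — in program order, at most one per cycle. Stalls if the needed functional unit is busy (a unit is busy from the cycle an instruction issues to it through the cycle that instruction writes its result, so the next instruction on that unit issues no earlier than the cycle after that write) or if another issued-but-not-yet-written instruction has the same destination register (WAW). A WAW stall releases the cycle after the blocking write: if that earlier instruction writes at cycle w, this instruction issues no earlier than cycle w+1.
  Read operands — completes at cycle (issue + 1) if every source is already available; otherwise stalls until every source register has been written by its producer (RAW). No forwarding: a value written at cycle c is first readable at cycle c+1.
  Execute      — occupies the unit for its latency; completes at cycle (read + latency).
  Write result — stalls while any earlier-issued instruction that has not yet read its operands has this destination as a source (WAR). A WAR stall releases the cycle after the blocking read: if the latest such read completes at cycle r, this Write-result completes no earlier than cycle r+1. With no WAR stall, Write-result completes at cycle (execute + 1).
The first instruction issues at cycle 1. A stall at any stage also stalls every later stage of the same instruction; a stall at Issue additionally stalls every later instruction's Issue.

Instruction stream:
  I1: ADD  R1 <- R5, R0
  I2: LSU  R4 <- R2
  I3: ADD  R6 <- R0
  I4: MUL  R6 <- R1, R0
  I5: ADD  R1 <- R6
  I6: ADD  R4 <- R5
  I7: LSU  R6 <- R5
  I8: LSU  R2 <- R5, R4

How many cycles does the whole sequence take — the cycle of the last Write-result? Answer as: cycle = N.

cycle = 32

c1: issue I1 (ADD)
c2: I1 read-ops · issue I2 (LSU)
c3: I2 read-ops
c4: I1 finished on ADD · I2 finished on LSU
c5: I1→R1 · I2→R4
c6: issue I3 (ADD)
c7: I3 read-ops
c9: I3 finished on ADD
c10: I3→R6
c11: issue I4 (MUL)
c12: I4 read-ops · issue I5 (ADD)
c18: I4 finished on MUL
c19: I4→R6
c20: I5 read-ops
c22: I5 finished on ADD
c23: I5→R1
c24: issue I6 (ADD)
c25: I6 read-ops · issue I7 (LSU)
c26: I7 read-ops
c27: I6 finished on ADD · I7 finished on LSU
c28: I6→R4 · I7→R6
c29: issue I8 (LSU)
c30: I8 read-ops
c31: I8 finished on LSU
c32: I8→R2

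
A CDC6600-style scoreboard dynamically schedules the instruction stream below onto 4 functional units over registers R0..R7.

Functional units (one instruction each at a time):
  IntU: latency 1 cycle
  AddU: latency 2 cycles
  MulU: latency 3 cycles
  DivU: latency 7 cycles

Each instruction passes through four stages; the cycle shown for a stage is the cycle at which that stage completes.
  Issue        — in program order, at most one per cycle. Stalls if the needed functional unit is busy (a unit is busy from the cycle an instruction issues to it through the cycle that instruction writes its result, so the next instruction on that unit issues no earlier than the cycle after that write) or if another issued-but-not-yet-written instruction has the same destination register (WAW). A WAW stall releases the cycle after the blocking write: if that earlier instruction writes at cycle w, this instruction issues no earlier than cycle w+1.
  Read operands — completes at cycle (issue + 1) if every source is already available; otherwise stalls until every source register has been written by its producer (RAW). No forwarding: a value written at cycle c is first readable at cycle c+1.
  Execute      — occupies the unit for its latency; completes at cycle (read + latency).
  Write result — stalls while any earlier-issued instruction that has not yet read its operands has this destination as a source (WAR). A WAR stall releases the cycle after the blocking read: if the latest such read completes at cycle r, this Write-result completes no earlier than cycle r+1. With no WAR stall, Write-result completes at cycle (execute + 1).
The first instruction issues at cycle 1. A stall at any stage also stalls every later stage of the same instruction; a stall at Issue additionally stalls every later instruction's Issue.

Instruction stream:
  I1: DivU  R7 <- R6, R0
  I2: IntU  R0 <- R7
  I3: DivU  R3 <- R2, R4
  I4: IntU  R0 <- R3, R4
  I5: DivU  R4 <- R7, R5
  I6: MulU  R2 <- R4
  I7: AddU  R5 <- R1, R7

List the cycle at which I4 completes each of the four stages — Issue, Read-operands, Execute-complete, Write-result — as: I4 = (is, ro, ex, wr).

I4 = (14, 21, 22, 23)

I1  is:1  ro:2  ex:9  wr:10
I2  is:2  ro:11  ex:12  wr:13  — RAW R7: wait I1 write@10
I3  is:11  ro:12  ex:19  wr:20  — struct: DivU busy until I1 writes@10
I4  is:14  ro:21  ex:22  wr:23  — struct: IntU busy until I2 writes@13, RAW R3: wait I3 write@20
I5  is:21  ro:22  ex:29  wr:30  — struct: DivU busy until I3 writes@20
I6  is:22  ro:31  ex:34  wr:35  — RAW R4: wait I5 write@30
I7  is:23  ro:24  ex:26  wr:27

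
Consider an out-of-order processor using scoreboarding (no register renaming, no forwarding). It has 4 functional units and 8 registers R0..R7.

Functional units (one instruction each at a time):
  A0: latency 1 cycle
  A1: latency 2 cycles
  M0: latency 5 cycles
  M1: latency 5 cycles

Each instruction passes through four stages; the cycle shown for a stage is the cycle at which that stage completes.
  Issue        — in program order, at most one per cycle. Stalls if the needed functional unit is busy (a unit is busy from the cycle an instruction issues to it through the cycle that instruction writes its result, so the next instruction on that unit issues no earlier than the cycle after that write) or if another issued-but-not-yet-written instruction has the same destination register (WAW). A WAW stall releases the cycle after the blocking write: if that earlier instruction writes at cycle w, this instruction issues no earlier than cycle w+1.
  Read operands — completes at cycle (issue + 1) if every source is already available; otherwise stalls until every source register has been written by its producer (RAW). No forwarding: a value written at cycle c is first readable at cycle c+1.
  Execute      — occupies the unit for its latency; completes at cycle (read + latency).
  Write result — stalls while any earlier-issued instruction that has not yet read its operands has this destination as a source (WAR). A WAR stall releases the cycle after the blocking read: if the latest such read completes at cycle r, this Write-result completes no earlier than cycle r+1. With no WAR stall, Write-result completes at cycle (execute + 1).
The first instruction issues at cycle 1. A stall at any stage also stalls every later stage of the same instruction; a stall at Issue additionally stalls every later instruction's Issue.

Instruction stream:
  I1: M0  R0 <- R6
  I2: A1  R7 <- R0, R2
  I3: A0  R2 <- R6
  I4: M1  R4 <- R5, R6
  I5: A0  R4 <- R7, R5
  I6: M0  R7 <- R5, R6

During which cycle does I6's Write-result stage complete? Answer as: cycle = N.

1) issue 1, read 2, done 7, write 8
2) issue 2, read 9, done 11, write 12  <RAW R0: wait I1 write@8>
3) issue 3, read 4, done 5, write 10  <WAR R2: wait I2 read@9>
4) issue 4, read 5, done 10, write 11
5) issue 12, read 13, done 14, write 15  <WAW R4: wait I4 write@11>
6) issue 13, read 14, done 19, write 20

cycle = 20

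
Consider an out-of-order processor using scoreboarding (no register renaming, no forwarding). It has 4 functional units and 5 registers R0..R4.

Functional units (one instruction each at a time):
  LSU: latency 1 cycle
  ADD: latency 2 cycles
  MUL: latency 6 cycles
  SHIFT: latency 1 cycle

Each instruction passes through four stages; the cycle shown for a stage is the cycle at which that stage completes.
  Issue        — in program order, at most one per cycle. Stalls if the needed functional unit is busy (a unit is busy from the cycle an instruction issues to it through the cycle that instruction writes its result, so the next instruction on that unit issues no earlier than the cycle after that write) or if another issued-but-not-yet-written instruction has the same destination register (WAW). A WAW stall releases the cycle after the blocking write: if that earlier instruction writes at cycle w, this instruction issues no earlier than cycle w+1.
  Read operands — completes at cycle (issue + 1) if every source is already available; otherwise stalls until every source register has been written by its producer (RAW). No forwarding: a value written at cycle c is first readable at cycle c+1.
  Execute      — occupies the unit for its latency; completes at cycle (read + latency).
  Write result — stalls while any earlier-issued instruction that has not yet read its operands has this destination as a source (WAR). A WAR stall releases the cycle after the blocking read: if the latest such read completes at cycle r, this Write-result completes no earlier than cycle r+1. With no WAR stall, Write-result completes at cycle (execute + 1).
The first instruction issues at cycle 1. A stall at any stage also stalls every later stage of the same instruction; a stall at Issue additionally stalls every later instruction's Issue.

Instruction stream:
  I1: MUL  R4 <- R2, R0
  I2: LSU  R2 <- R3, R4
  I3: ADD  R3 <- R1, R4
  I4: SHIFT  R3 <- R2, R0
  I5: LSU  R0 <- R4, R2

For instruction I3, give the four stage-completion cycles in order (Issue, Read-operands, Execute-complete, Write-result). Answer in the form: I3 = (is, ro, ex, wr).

I3 = (3, 10, 12, 13)

[1] issue I1 (MUL)
[2] I1 read-ops · issue I2 (LSU)
[3] issue I3 (ADD)
[8] I1 finished on MUL
[9] I1→R4
[10] I2 read-ops · I3 read-ops
[11] I2 finished on LSU
[12] I2→R2 · I3 finished on ADD
[13] I3→R3
[14] issue I4 (SHIFT)
[15] I4 read-ops · issue I5 (LSU)
[16] I4 finished on SHIFT · I5 read-ops
[17] I4→R3 · I5 finished on LSU
[18] I5→R0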